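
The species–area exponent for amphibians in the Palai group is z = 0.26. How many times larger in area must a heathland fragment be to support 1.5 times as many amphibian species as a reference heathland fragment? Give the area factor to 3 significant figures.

4.76

(A₂/A₁)^0.26 = 1.5, so A₂/A₁ = 1.5^(1/0.26) = 1.5^3.846
ln(A₂/A₁) = ln 1.5 / 0.26 = 0.4055 / 0.26 = 1.5595
A₂/A₁ = e^1.5595 ≈ 4.756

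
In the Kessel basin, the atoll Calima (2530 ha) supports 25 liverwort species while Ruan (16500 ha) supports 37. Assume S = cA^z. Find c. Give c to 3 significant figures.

z = ln(S₂/S₁) / ln(A₂/A₁) = ln(37/25) / ln(16500/2530) = 0.3920 / 1.8751 = 0.2091
c = S₁ / A₁^z = 25 / 2530^0.2091 = 25 / 5.146 = 4.858

4.86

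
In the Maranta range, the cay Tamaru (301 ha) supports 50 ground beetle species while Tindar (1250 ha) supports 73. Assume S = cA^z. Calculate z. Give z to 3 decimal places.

0.266

Taking logs: ln S = ln c + z ln A, so z = (ln S₂ − ln S₁)/(ln A₂ − ln A₁).
z = ln(73/50) / ln(1250/301) = ln(1.46) / ln(4.153) = 0.3784 / 1.4238 = 0.2658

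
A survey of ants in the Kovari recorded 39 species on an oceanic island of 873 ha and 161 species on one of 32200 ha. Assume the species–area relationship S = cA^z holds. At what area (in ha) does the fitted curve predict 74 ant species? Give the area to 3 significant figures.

4450 ha

z = ln(161/39) / ln(32200/873) = 1.4178 / 3.6078 = 0.3930
c = 39 / 873^0.3930 = 39 / 14.32 = 2.724
A = (74/2.724)^(1/0.3930) ⇒ ln A = ln(27.16)/0.3930 = 8.4017
A = e^8.4017 ≈ 4455 ha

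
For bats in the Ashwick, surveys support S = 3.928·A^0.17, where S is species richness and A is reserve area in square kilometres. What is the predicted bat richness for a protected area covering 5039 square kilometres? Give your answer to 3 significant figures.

16.7

S = 3.928 × 5039^0.17
ln S = ln 3.928 + 0.17 × ln 5039 = 1.3681 + 0.17 × 8.5250 = 2.8174
S = e^2.8174 ≈ 16.73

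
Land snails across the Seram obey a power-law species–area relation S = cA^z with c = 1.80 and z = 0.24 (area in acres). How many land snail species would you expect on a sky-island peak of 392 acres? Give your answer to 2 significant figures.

S = 1.8 × 392^0.24
ln S = ln 1.8 + 0.24 × ln 392 = 0.5878 + 0.24 × 5.9713 = 2.0209
S = e^2.0209 ≈ 7.545

7.5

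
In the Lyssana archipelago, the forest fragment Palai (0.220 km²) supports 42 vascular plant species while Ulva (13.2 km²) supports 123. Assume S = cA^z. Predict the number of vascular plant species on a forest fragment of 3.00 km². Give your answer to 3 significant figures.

83.4

z = ln(123/42) / ln(13.2/0.22) = 1.0745 / 4.0943 = 0.2624
c = 42 / 0.22^0.2624 = 42 / 0.6721 = 62.49
S₃ = 62.49 × 3^0.2624 = 62.49 × 1.334 ≈ 83.38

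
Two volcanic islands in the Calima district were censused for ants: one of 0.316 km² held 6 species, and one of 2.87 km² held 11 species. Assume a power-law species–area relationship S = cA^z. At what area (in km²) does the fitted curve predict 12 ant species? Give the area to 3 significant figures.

3.94 km²

z = ln(11/6) / ln(2.87/0.316) = 0.6061 / 2.2063 = 0.2747
c = 6 / 0.316^0.2747 = 6 / 0.7287 = 8.234
A = (12/8.234)^(1/0.2747) ⇒ ln A = ln(1.457)/0.2747 = 1.3710
A = e^1.3710 ≈ 3.939 km²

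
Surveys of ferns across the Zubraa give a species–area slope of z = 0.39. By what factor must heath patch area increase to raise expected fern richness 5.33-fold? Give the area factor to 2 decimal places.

73.01

(A₂/A₁)^0.39 = 5.33, so A₂/A₁ = 5.33^(1/0.39) = 5.33^2.564
ln(A₂/A₁) = ln 5.33 / 0.39 = 1.6734 / 0.39 = 4.2906
A₂/A₁ = e^4.2906 ≈ 73.01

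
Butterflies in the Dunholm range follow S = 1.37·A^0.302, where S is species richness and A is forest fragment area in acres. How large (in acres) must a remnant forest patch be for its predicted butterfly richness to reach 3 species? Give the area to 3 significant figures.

3 = 1.37 × A^0.302  ⇒  A^0.302 = 3/1.37 = 2.19
ln A = ln(2.19) / 0.302 = 0.7838 / 0.302 = 2.5954
A = e^2.5954 ≈ 13.4 acres

13.4 acres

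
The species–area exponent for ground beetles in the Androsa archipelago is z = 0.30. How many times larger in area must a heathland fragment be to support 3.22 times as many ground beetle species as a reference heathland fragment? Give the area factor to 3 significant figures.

(A₂/A₁)^0.3 = 3.22, so A₂/A₁ = 3.22^(1/0.3) = 3.22^3.333
ln(A₂/A₁) = ln 3.22 / 0.3 = 1.1694 / 0.3 = 3.8979
A₂/A₁ = e^3.8979 ≈ 49.3

49.3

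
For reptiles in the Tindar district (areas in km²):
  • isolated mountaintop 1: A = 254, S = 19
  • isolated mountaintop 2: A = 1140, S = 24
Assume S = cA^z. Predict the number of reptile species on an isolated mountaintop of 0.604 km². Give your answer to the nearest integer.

7

z = ln(24/19) / ln(1140/254) = 0.2336 / 1.5014 = 0.1556
c = 19 / 254^0.1556 = 19 / 2.367 = 8.027
S₃ = 8.027 × 0.604^0.1556 = 8.027 × 0.9246 ≈ 7.422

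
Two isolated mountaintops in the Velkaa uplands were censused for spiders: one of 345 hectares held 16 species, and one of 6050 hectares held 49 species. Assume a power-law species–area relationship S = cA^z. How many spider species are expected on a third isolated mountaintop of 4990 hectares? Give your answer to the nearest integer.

45

z = ln(49/16) / ln(6050/345) = 1.1192 / 2.8643 = 0.3908
c = 16 / 345^0.3908 = 16 / 9.81 = 1.631
S₃ = 1.631 × 4990^0.3908 = 1.631 × 27.86 ≈ 45.45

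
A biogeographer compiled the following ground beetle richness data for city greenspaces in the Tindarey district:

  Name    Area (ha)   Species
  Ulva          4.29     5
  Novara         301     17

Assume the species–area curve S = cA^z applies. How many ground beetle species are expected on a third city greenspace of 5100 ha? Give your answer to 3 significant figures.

38.4

z = ln(17/5) / ln(301/4.29) = 1.2238 / 4.2508 = 0.2879
c = 5 / 4.29^0.2879 = 5 / 1.521 = 3.288
S₃ = 3.288 × 5100^0.2879 = 3.288 × 11.68 ≈ 38.39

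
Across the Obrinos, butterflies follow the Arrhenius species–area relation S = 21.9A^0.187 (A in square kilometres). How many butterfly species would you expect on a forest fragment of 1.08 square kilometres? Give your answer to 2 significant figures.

S = 21.9 × 1.08^0.187
ln S = ln 21.9 + 0.187 × ln 1.08 = 3.0865 + 0.187 × 0.0770 = 3.1009
S = e^3.1009 ≈ 22.22

22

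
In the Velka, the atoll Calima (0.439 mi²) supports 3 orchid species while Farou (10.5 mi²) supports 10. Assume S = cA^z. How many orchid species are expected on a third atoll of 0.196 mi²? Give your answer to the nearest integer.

2

z = ln(10/3) / ln(10.5/0.439) = 1.2040 / 3.1746 = 0.3792
c = 3 / 0.439^0.3792 = 3 / 0.7318 = 4.099
S₃ = 4.099 × 0.196^0.3792 = 4.099 × 0.539 ≈ 2.21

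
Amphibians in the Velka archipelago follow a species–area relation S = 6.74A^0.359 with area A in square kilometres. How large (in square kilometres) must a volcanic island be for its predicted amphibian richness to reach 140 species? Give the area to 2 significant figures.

140 = 6.74 × A^0.359  ⇒  A^0.359 = 140/6.74 = 20.77
ln A = ln(20.77) / 0.359 = 3.0336 / 0.359 = 8.4501
A = e^8.4501 ≈ 4675 square kilometres

4700 square kilometres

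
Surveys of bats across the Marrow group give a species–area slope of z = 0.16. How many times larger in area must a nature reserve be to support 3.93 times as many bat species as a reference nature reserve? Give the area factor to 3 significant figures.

(A₂/A₁)^0.16 = 3.93, so A₂/A₁ = 3.93^(1/0.16) = 3.93^6.25
ln(A₂/A₁) = ln 3.93 / 0.16 = 1.3686 / 0.16 = 8.5540
A₂/A₁ = e^8.5540 ≈ 5187

5190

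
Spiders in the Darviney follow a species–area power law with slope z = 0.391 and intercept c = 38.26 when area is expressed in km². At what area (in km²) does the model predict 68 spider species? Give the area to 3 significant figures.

4.35 km²

68 = 38.26 × A^0.391  ⇒  A^0.391 = 68/38.26 = 1.777
ln A = ln(1.777) / 0.391 = 0.5751 / 0.391 = 1.4709
A = e^1.4709 ≈ 4.353 km²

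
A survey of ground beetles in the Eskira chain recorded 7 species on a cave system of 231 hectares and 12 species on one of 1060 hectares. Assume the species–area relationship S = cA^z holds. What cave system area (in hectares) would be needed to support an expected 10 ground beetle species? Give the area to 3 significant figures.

633 hectares

z = ln(12/7) / ln(1060/231) = 0.5390 / 1.5236 = 0.3538
c = 7 / 231^0.3538 = 7 / 6.857 = 1.021
A = (10/1.021)^(1/0.3538) ⇒ ln A = ln(9.796)/0.3538 = 6.4506
A = e^6.4506 ≈ 633.1 hectares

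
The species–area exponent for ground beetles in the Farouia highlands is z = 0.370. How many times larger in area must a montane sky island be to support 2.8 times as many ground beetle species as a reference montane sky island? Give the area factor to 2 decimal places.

16.16

(A₂/A₁)^0.37 = 2.8, so A₂/A₁ = 2.8^(1/0.37) = 2.8^2.703
ln(A₂/A₁) = ln 2.8 / 0.37 = 1.0296 / 0.37 = 2.7828
A₂/A₁ = e^2.7828 ≈ 16.16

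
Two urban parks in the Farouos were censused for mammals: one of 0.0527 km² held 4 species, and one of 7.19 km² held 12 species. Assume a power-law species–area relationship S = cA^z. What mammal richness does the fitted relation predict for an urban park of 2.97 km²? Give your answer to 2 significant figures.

z = ln(12/4) / ln(7.19/0.0527) = 1.0986 / 4.9158 = 0.2235
c = 4 / 0.0527^0.2235 = 4 / 0.518 = 7.722
S₃ = 7.722 × 2.97^0.2235 = 7.722 × 1.275 ≈ 9.848

9.8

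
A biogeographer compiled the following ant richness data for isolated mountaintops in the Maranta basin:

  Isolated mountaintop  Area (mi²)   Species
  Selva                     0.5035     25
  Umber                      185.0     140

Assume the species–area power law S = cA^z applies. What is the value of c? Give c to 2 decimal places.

30.54

z = ln(S₂/S₁) / ln(A₂/A₁) = ln(140/25) / ln(185/0.5035) = 1.7228 / 5.9065 = 0.2917
c = S₁ / A₁^z = 25 / 0.5035^0.2917 = 25 / 0.8186 = 30.54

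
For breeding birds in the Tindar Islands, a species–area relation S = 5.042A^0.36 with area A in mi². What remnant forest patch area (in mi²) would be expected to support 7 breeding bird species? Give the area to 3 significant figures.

2.49 mi²

7 = 5.042 × A^0.36  ⇒  A^0.36 = 7/5.042 = 1.388
ln A = ln(1.388) / 0.36 = 0.3281 / 0.36 = 0.9114
A = e^0.9114 ≈ 2.488 mi²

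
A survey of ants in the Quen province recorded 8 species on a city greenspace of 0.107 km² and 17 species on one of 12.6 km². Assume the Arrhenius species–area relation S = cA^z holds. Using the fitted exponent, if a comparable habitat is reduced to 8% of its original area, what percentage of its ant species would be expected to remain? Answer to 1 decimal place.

67.1%

z = ln(17/8) / ln(12.6/0.107) = 0.7538 / 4.7686 = 0.1581
S_new/S_old = (A_new/A_old)^z = 0.08^0.1581 = exp(0.1581 × -2.5257) = 0.6708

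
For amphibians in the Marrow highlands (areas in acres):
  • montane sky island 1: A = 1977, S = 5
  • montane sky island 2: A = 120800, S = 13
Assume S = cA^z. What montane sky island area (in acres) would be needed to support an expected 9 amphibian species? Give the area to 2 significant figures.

z = ln(13/5) / ln(120800/1977) = 0.9555 / 4.1126 = 0.2323
c = 5 / 1977^0.2323 = 5 / 5.832 = 0.8574
A = (9/0.8574)^(1/0.2323) ⇒ ln A = ln(10.5)/0.2323 = 10.1192
A = e^10.1192 ≈ 24815 acres

25000 acres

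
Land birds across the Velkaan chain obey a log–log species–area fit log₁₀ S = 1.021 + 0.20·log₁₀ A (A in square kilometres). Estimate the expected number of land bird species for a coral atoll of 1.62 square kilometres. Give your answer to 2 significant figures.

S = 10.5 × 1.62^0.2
ln S = ln 10.5 + 0.2 × ln 1.62 = 2.3509 + 0.2 × 0.4824 = 2.4474
S = e^2.4474 ≈ 11.56

12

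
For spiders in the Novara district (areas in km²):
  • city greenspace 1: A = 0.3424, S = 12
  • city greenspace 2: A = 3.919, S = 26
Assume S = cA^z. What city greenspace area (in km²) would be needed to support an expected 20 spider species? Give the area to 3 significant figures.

1.71 km²

z = ln(26/12) / ln(3.919/0.3424) = 0.7732 / 2.4376 = 0.3172
c = 12 / 0.3424^0.3172 = 12 / 0.7118 = 16.86
A = (20/16.86)^(1/0.3172) ⇒ ln A = ln(1.186)/0.3172 = 0.5387
A = e^0.5387 ≈ 1.714 km²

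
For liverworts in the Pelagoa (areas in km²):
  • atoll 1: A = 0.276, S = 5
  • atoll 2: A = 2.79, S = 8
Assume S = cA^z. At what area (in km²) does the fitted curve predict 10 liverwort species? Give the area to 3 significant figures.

z = ln(8/5) / ln(2.79/0.276) = 0.4700 / 2.3134 = 0.2032
c = 5 / 0.276^0.2032 = 5 / 0.7699 = 6.495
A = (10/6.495)^(1/0.2032) ⇒ ln A = ln(1.54)/0.2032 = 2.1244
A = e^2.1244 ≈ 8.368 km²

8.37 km²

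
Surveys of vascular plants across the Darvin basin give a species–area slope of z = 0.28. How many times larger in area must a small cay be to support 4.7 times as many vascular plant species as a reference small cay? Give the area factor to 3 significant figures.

251

(A₂/A₁)^0.28 = 4.7, so A₂/A₁ = 4.7^(1/0.28) = 4.7^3.571
ln(A₂/A₁) = ln 4.7 / 0.28 = 1.5476 / 0.28 = 5.5270
A₂/A₁ = e^5.5270 ≈ 251.4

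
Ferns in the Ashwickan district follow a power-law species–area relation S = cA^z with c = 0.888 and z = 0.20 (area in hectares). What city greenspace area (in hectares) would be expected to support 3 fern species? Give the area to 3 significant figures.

440 hectares

3 = 0.888 × A^0.2  ⇒  A^0.2 = 3/0.888 = 3.378
ln A = ln(3.378) / 0.2 = 1.2174 / 0.2 = 6.0870
A = e^6.0870 ≈ 440.1 hectares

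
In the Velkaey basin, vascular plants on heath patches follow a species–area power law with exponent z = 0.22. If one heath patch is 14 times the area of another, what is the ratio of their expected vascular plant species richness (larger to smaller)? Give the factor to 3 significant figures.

S₂/S₁ = (A₂/A₁)^z = 14^0.22
ln(S₂/S₁) = 0.22 × ln 14 = 0.22 × 2.6391 = 0.5806
S₂/S₁ = e^0.5806 ≈ 1.787

1.79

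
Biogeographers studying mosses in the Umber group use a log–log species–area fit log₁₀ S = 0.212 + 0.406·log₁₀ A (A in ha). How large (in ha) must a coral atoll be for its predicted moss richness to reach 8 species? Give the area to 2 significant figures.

50 ha

8 = 1.629 × A^0.406  ⇒  A^0.406 = 8/1.629 = 4.91
ln A = ln(4.91) / 0.406 = 1.5913 / 0.406 = 3.9194
A = e^3.9194 ≈ 50.37 ha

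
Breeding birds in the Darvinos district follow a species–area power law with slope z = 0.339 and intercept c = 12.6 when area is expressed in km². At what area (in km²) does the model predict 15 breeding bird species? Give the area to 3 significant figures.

15 = 12.6 × A^0.339  ⇒  A^0.339 = 15/12.6 = 1.19
ln A = ln(1.19) / 0.339 = 0.1744 / 0.339 = 0.5143
A = e^0.5143 ≈ 1.672 km²

1.67 km²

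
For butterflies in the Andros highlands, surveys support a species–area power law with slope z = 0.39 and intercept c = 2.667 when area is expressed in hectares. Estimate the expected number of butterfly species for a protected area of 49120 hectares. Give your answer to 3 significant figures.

S = 2.667 × 49120^0.39 = 2.667 × 67.54 ≈ 180.1

180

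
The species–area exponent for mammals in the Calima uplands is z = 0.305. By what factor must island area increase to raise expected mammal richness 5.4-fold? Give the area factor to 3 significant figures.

(A₂/A₁)^0.305 = 5.4, so A₂/A₁ = 5.4^(1/0.305) = 5.4^3.279
ln(A₂/A₁) = ln 5.4 / 0.305 = 1.6864 / 0.305 = 5.5292
A₂/A₁ = e^5.5292 ≈ 251.9

252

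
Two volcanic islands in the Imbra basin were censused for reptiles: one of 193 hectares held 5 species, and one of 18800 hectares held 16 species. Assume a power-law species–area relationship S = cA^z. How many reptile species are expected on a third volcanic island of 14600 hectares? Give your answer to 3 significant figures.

15.0

z = ln(16/5) / ln(18800/193) = 1.1632 / 4.5789 = 0.2540
c = 5 / 193^0.2540 = 5 / 3.807 = 1.313
S₃ = 1.313 × 14600^0.2540 = 1.313 × 11.42 ≈ 15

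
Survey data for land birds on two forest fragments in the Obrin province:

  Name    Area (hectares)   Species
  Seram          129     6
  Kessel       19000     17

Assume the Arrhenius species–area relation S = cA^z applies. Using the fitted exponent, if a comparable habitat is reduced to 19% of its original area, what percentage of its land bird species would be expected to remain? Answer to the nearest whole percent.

71%

z = ln(17/6) / ln(19000/129) = 1.0415 / 4.9924 = 0.2086
S_new/S_old = (A_new/A_old)^z = 0.19^0.2086 = exp(0.2086 × -1.6607) = 0.7072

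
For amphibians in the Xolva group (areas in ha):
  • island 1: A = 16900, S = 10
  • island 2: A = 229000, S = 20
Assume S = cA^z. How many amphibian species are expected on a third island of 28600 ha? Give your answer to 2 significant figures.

z = ln(20/10) / ln(229000/16900) = 0.6931 / 2.6064 = 0.2659
c = 10 / 16900^0.2659 = 10 / 13.32 = 0.751
S₃ = 0.751 × 28600^0.2659 = 0.751 × 15.32 ≈ 11.5

12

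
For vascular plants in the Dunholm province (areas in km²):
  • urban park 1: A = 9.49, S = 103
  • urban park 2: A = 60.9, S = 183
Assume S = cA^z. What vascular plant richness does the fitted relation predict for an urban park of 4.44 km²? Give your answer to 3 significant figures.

81.4

z = ln(183/103) / ln(60.9/9.49) = 0.5748 / 1.8590 = 0.3092
c = 103 / 9.49^0.3092 = 103 / 2.005 = 51.37
S₃ = 51.37 × 4.44^0.3092 = 51.37 × 1.585 ≈ 81.44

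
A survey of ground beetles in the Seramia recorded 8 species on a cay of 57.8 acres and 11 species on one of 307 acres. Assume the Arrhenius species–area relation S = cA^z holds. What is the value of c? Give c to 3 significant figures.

z = ln(S₂/S₁) / ln(A₂/A₁) = ln(11/8) / ln(307/57.8) = 0.3185 / 1.6699 = 0.1907
c = S₁ / A₁^z = 8 / 57.8^0.1907 = 8 / 2.168 = 3.69

3.69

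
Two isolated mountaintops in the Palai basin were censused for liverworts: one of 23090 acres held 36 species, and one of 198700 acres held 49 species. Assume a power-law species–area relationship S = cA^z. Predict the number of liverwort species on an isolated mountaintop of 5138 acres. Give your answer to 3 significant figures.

29.0

z = ln(49/36) / ln(198700/23090) = 0.3083 / 2.1524 = 0.1432
c = 36 / 23090^0.1432 = 36 / 4.217 = 8.537
S₃ = 8.537 × 5138^0.1432 = 8.537 × 3.4 ≈ 29.03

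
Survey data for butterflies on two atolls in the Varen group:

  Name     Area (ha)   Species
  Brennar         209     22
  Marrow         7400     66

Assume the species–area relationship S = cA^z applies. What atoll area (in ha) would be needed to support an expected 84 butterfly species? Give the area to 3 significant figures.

z = ln(66/22) / ln(7400/209) = 1.0986 / 3.5669 = 0.3080
c = 22 / 209^0.3080 = 22 / 5.183 = 4.244
A = (84/4.244)^(1/0.3080) ⇒ ln A = ln(19.79)/0.3080 = 9.6922
A = e^9.6922 ≈ 16191 ha

16200 ha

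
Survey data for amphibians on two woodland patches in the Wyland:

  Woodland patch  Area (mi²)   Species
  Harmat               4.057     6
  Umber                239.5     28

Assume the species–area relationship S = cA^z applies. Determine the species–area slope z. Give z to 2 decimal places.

Taking logs: ln S = ln c + z ln A, so z = (ln S₂ − ln S₁)/(ln A₂ − ln A₁).
z = ln(28/6) / ln(239.5/4.057) = ln(4.667) / ln(59.03) = 1.5404 / 4.0781 = 0.3777

0.38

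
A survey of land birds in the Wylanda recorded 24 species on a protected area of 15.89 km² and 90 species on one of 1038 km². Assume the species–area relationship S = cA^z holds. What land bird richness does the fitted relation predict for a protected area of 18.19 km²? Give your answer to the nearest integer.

z = ln(90/24) / ln(1038/15.89) = 1.3218 / 4.1794 = 0.3163
c = 24 / 15.89^0.3163 = 24 / 2.398 = 10.01
S₃ = 10.01 × 18.19^0.3163 = 10.01 × 2.503 ≈ 25.05

25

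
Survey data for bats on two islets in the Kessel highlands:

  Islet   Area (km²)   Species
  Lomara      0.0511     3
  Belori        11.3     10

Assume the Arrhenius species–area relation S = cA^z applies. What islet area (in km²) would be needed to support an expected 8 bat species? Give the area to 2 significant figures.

4.2 km²

z = ln(10/3) / ln(11.3/0.0511) = 1.2040 / 5.3988 = 0.2230
c = 3 / 0.0511^0.2230 = 3 / 0.5152 = 5.823
A = (8/5.823)^(1/0.2230) ⇒ ln A = ln(1.374)/0.2230 = 1.4242
A = e^1.4242 ≈ 4.155 km²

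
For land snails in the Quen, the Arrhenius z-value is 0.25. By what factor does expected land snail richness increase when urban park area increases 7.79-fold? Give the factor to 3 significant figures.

1.67

S₂/S₁ = (A₂/A₁)^z = 7.79^0.25
ln(S₂/S₁) = 0.25 × ln 7.79 = 0.25 × 2.0528 = 0.5132
S₂/S₁ = e^0.5132 ≈ 1.671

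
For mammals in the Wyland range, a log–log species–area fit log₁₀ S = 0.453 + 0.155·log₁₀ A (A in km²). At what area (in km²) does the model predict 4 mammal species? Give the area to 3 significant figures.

4 = 2.838 × A^0.155  ⇒  A^0.155 = 4/2.838 = 1.409
ln A = ln(1.409) / 0.155 = 0.3432 / 0.155 = 2.2143
A = e^2.2143 ≈ 9.155 km²

9.16 km²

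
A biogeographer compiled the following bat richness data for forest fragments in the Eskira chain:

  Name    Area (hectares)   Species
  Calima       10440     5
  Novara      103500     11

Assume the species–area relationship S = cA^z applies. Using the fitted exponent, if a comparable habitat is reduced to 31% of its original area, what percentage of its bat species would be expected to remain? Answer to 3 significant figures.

66.9%

z = ln(11/5) / ln(103500/10440) = 0.7885 / 2.2939 = 0.3437
S_new/S_old = (A_new/A_old)^z = 0.31^0.3437 = exp(0.3437 × -1.1712) = 0.6686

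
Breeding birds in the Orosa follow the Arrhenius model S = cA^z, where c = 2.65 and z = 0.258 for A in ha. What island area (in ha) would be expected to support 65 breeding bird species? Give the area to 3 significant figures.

243000 ha

65 = 2.65 × A^0.258  ⇒  A^0.258 = 65/2.65 = 24.53
ln A = ln(24.53) / 0.258 = 3.1998 / 0.258 = 12.4024
A = e^12.4024 ≈ 243393 ha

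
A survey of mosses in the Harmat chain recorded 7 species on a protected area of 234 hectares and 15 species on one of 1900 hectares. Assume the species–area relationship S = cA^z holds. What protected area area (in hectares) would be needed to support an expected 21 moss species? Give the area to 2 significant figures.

4800 hectares

z = ln(15/7) / ln(1900/234) = 0.7621 / 2.0943 = 0.3639
c = 7 / 234^0.3639 = 7 / 7.281 = 0.9614
A = (21/0.9614)^(1/0.3639) ⇒ ln A = ln(21.84)/0.3639 = 8.4742
A = e^8.4742 ≈ 4790 hectares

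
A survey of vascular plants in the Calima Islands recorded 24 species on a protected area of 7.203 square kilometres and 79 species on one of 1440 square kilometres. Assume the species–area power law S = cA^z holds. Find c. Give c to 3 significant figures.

z = ln(S₂/S₁) / ln(A₂/A₁) = ln(79/24) / ln(1440/7.203) = 1.1914 / 5.2979 = 0.2249
c = S₁ / A₁^z = 24 / 7.203^0.2249 = 24 / 1.559 = 15.39

15.4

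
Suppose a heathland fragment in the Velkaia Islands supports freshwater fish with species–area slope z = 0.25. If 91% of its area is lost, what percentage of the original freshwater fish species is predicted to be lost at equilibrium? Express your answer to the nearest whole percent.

45%

S_new/S_old = (A_new/A_old)^z = 0.09^0.25
= exp(0.25 × ln 0.09) = exp(0.25 × -2.4079) = exp(-0.6020) ≈ 0.5477
Fraction lost = 1 − 0.5477 = 0.4523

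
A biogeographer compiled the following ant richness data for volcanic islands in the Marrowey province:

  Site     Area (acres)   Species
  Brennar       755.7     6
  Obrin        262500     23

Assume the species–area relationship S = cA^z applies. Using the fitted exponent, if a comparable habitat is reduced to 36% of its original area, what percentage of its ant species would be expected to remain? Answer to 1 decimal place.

79.1%

z = ln(23/6) / ln(262500/755.7) = 1.3437 / 5.8504 = 0.2297
S_new/S_old = (A_new/A_old)^z = 0.36^0.2297 = exp(0.2297 × -1.0217) = 0.7908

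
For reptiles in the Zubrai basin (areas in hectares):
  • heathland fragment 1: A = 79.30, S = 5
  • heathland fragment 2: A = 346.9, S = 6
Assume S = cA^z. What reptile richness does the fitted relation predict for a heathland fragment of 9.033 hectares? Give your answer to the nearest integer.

z = ln(6/5) / ln(346.9/79.3) = 0.1823 / 1.4758 = 0.1235
c = 5 / 79.3^0.1235 = 5 / 1.716 = 2.913
S₃ = 2.913 × 9.033^0.1235 = 2.913 × 1.312 ≈ 3.823

4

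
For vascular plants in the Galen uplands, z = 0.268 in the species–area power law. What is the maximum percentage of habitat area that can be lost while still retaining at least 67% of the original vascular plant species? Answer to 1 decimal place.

Need (A_new/A_old)^0.268 = 0.67, so A_new/A_old = 0.67^(1/0.268) = 0.67^3.731
ln(A_new/A_old) = ln 0.67 / 0.268 = -0.4005 / 0.268 = -1.4943
A_new/A_old = e^-1.4943 ≈ 0.2244
Fraction that can be lost = 1 − 0.2244 = 0.7756

77.6%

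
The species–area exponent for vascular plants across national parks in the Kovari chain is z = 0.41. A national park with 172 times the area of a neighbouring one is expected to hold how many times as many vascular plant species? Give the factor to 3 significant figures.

S₂/S₁ = (A₂/A₁)^z = 172^0.41
ln(S₂/S₁) = 0.41 × ln 172 = 0.41 × 5.1475 = 2.1105
S₂/S₁ = e^2.1105 ≈ 8.252

8.25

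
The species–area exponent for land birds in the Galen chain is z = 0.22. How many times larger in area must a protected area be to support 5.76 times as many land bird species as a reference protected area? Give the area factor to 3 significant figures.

(A₂/A₁)^0.22 = 5.76, so A₂/A₁ = 5.76^(1/0.22) = 5.76^4.545
ln(A₂/A₁) = ln 5.76 / 0.22 = 1.7509 / 0.22 = 7.9588
A₂/A₁ = e^7.9588 ≈ 2861

2860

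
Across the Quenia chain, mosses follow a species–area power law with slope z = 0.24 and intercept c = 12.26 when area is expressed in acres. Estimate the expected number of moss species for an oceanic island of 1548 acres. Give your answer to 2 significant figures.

71

S = 12.26 × 1548^0.24
ln S = ln 12.26 + 0.24 × ln 1548 = 2.5063 + 0.24 × 7.3447 = 4.2691
S = e^4.2691 ≈ 71.46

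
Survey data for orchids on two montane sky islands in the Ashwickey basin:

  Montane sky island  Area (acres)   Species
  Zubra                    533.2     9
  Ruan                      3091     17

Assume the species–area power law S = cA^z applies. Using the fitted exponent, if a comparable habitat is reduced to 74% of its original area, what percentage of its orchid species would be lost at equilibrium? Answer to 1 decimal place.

z = ln(17/9) / ln(3091/533.2) = 0.6360 / 1.7574 = 0.3619
S_new/S_old = (A_new/A_old)^z = 0.74^0.3619 = exp(0.3619 × -0.3011) = 0.8968
Fraction lost = 1 − 0.8968 = 0.1032

10.3%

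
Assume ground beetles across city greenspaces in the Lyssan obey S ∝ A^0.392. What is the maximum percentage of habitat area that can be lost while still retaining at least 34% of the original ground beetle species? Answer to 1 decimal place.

Need (A_new/A_old)^0.392 = 0.34, so A_new/A_old = 0.34^(1/0.392) = 0.34^2.551
ln(A_new/A_old) = ln 0.34 / 0.392 = -1.0788 / 0.392 = -2.7521
A_new/A_old = e^-2.7521 ≈ 0.0638
Fraction that can be lost = 1 − 0.0638 = 0.9362

93.6%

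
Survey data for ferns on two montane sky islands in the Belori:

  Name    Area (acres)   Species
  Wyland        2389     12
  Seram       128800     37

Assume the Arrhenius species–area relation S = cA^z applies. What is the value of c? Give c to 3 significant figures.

z = ln(S₂/S₁) / ln(A₂/A₁) = ln(37/12) / ln(128800/2389) = 1.1260 / 3.9874 = 0.2824
c = S₁ / A₁^z = 12 / 2389^0.2824 = 12 / 8.995 = 1.334

1.33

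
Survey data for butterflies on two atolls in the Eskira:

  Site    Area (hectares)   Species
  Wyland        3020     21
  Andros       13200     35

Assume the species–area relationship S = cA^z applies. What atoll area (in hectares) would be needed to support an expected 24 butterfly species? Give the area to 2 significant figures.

4400 hectares

z = ln(35/21) / ln(13200/3020) = 0.5108 / 1.4750 = 0.3463
c = 21 / 3020^0.3463 = 21 / 16.04 = 1.309
A = (24/1.309)^(1/0.3463) ⇒ ln A = ln(18.33)/0.3463 = 8.3986
A = e^8.3986 ≈ 4441 hectares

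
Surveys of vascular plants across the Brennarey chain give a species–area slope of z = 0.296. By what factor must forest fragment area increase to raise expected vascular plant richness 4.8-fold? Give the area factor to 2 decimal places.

(A₂/A₁)^0.296 = 4.8, so A₂/A₁ = 4.8^(1/0.296) = 4.8^3.378
ln(A₂/A₁) = ln 4.8 / 0.296 = 1.5686 / 0.296 = 5.2994
A₂/A₁ = e^5.2994 ≈ 200.2

200.21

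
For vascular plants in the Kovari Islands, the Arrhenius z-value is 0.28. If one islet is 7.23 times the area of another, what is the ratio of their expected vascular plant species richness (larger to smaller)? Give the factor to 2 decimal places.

S₂/S₁ = (A₂/A₁)^z = 7.23^0.28
ln(S₂/S₁) = 0.28 × ln 7.23 = 0.28 × 1.9782 = 0.5539
S₂/S₁ = e^0.5539 ≈ 1.74

1.74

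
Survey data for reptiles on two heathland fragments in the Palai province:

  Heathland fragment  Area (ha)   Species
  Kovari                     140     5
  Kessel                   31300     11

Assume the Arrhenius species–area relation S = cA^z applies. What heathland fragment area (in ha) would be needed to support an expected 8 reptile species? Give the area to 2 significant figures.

z = ln(11/5) / ln(31300/140) = 0.7885 / 5.4097 = 0.1457
c = 5 / 140^0.1457 = 5 / 2.055 = 2.433
A = (8/2.433)^(1/0.1457) ⇒ ln A = ln(3.288)/0.1457 = 8.1664
A = e^8.1664 ≈ 3521 ha

3500 ha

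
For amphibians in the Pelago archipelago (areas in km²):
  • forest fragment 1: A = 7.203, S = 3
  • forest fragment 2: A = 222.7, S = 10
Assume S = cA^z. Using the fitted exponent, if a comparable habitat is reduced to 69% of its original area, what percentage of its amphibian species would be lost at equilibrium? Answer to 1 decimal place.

z = ln(10/3) / ln(222.7/7.203) = 1.2040 / 3.4313 = 0.3509
S_new/S_old = (A_new/A_old)^z = 0.69^0.3509 = exp(0.3509 × -0.3711) = 0.8779
Fraction lost = 1 − 0.8779 = 0.1221

12.2%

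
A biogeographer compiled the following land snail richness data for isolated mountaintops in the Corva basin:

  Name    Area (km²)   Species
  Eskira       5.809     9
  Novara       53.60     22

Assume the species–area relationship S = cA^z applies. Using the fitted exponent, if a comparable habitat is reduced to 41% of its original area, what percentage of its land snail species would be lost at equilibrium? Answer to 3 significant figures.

z = ln(22/9) / ln(53.6/5.809) = 0.8938 / 2.2221 = 0.4022
S_new/S_old = (A_new/A_old)^z = 0.41^0.4022 = exp(0.4022 × -0.8916) = 0.6986
Fraction lost = 1 − 0.6986 = 0.3014

30.1%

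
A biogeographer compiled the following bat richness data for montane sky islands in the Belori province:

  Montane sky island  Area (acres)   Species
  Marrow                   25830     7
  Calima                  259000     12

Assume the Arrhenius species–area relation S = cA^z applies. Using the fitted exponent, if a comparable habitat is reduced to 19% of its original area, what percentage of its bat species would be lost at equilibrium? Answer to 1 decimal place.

z = ln(12/7) / ln(259000/25830) = 0.5390 / 2.3053 = 0.2338
S_new/S_old = (A_new/A_old)^z = 0.19^0.2338 = exp(0.2338 × -1.6607) = 0.6782
Fraction lost = 1 − 0.6782 = 0.3218

32.2%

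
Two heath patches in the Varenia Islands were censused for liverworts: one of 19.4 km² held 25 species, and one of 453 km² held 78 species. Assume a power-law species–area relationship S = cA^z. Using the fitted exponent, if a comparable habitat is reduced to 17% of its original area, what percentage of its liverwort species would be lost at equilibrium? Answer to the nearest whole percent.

z = ln(78/25) / ln(453/19.4) = 1.1378 / 3.1506 = 0.3611
S_new/S_old = (A_new/A_old)^z = 0.17^0.3611 = exp(0.3611 × -1.7720) = 0.5273
Fraction lost = 1 − 0.5273 = 0.4727

47%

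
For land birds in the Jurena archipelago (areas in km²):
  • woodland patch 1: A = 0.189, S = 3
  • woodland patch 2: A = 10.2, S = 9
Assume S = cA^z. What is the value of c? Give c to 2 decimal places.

4.75

z = ln(S₂/S₁) / ln(A₂/A₁) = ln(9/3) / ln(10.2/0.189) = 1.0986 / 3.9884 = 0.2755
c = S₁ / A₁^z = 3 / 0.189^0.2755 = 3 / 0.632 = 4.747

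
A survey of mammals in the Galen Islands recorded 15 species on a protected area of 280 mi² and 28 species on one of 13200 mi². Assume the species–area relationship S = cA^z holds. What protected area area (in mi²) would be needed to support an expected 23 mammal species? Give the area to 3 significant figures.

z = ln(28/15) / ln(13200/280) = 0.6242 / 3.8532 = 0.1620
c = 15 / 280^0.1620 = 15 / 2.491 = 6.021
A = (23/6.021)^(1/0.1620) ⇒ ln A = ln(3.82)/0.1620 = 8.2736
A = e^8.2736 ≈ 3919 mi²

3920 mi²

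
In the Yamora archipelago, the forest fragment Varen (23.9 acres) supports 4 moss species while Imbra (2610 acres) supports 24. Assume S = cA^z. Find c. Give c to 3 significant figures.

z = ln(S₂/S₁) / ln(A₂/A₁) = ln(24/4) / ln(2610/23.9) = 1.7918 / 4.6932 = 0.3818
c = S₁ / A₁^z = 4 / 23.9^0.3818 = 4 / 3.359 = 1.191

1.19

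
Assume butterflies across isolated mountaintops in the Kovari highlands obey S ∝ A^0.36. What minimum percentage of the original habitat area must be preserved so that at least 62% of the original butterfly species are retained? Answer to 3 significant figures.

26.5%

Need (A_new/A_old)^0.36 = 0.62, so A_new/A_old = 0.62^(1/0.36) = 0.62^2.778
ln(A_new/A_old) = ln 0.62 / 0.36 = -0.4780 / 0.36 = -1.3279
A_new/A_old = e^-1.3279 ≈ 0.265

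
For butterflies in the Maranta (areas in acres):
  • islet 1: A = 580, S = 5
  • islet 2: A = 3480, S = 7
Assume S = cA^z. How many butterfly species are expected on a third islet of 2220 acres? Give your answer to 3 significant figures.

z = ln(7/5) / ln(3480/580) = 0.3365 / 1.7918 = 0.1878
c = 5 / 580^0.1878 = 5 / 3.303 = 1.514
S₃ = 1.514 × 2220^0.1878 = 1.514 × 4.25 ≈ 6.433

6.43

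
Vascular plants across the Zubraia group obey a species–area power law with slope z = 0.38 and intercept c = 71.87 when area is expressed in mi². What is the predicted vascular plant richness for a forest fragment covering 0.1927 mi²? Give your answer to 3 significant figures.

38.4

S = 71.87 × 0.1927^0.38 = 71.87 × 0.5349 ≈ 38.44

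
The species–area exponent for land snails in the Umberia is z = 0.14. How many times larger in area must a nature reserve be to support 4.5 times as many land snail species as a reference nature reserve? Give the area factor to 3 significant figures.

(A₂/A₁)^0.14 = 4.5, so A₂/A₁ = 4.5^(1/0.14) = 4.5^7.143
ln(A₂/A₁) = ln 4.5 / 0.14 = 1.5041 / 0.14 = 10.7434
A₂/A₁ = e^10.7434 ≈ 46324

46300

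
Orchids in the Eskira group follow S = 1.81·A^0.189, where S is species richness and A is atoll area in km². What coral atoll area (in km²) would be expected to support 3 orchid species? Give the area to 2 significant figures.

14 km²

3 = 1.81 × A^0.189  ⇒  A^0.189 = 3/1.81 = 1.657
ln A = ln(1.657) / 0.189 = 0.5053 / 0.189 = 2.6735
A = e^2.6735 ≈ 14.49 km²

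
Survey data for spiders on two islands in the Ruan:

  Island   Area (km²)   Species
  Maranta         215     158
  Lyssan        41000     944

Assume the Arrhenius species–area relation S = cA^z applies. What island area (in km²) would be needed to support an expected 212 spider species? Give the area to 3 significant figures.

510 km²

z = ln(944/158) / ln(41000/215) = 1.7875 / 5.2507 = 0.3404
c = 158 / 215^0.3404 = 158 / 6.224 = 25.39
A = (212/25.39)^(1/0.3404) ⇒ ln A = ln(8.351)/0.3404 = 6.2342
A = e^6.2342 ≈ 509.9 km²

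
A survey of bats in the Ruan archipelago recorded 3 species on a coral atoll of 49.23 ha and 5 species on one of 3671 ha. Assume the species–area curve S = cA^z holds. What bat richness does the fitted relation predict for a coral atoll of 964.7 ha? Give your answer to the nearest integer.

z = ln(5/3) / ln(3671/49.23) = 0.5108 / 4.3117 = 0.1185
c = 3 / 49.23^0.1185 = 3 / 1.587 = 1.891
S₃ = 1.891 × 964.7^0.1185 = 1.891 × 2.257 ≈ 4.268

4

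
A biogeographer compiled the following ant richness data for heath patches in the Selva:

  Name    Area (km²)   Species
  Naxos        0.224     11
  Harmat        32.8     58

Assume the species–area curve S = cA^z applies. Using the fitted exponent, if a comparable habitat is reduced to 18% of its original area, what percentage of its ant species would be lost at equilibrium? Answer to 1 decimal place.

z = ln(58/11) / ln(32.8/0.224) = 1.6625 / 4.9865 = 0.3334
S_new/S_old = (A_new/A_old)^z = 0.18^0.3334 = exp(0.3334 × -1.7148) = 0.5646
Fraction lost = 1 − 0.5646 = 0.4354

43.5%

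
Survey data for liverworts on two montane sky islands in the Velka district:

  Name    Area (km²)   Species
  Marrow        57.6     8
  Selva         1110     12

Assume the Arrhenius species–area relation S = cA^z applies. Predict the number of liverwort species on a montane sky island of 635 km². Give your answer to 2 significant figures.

z = ln(12/8) / ln(1110/57.6) = 0.4055 / 2.9586 = 0.1370
c = 8 / 57.6^0.1370 = 8 / 1.743 = 4.59
S₃ = 4.59 × 635^0.1370 = 4.59 × 2.422 ≈ 11.12

11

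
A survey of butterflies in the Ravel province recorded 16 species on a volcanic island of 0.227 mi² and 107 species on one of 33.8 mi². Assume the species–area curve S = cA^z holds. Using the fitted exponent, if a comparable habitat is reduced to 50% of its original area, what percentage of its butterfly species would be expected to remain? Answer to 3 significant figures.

76.9%

z = ln(107/16) / ln(33.8/0.227) = 1.9002 / 5.0033 = 0.3798
S_new/S_old = (A_new/A_old)^z = 0.5^0.3798 = exp(0.3798 × -0.6931) = 0.7685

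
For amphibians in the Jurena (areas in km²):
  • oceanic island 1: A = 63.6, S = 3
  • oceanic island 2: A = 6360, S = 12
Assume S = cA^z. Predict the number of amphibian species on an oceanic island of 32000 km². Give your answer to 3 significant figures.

z = ln(12/3) / ln(6360/63.6) = 1.3863 / 4.6052 = 0.3010
c = 3 / 63.6^0.3010 = 3 / 3.491 = 0.8595
S₃ = 0.8595 × 32000^0.3010 = 0.8595 × 22.71 ≈ 19.52

19.5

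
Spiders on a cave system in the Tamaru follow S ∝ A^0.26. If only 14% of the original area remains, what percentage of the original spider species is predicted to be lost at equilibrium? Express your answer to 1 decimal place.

S_new/S_old = (A_new/A_old)^z = 0.14^0.26
= exp(0.26 × ln 0.14) = exp(0.26 × -1.9661) = exp(-0.5112) ≈ 0.5998
Fraction lost = 1 − 0.5998 = 0.4002

40.0%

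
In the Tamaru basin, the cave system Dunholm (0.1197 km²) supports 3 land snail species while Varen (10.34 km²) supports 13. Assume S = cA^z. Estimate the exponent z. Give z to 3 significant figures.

Taking logs: ln S = ln c + z ln A, so z = (ln S₂ − ln S₁)/(ln A₂ − ln A₁).
z = ln(13/3) / ln(10.34/0.1197) = ln(4.333) / ln(86.38) = 1.4663 / 4.4588 = 0.3289

0.329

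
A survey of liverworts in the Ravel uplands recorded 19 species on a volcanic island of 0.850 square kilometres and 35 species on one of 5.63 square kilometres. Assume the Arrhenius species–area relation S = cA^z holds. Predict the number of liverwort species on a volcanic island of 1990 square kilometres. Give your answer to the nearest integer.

z = ln(35/19) / ln(5.63/0.85) = 0.6109 / 1.8906 = 0.3231
c = 19 / 0.85^0.3231 = 19 / 0.9488 = 20.02
S₃ = 20.02 × 1990^0.3231 = 20.02 × 11.64 ≈ 233.1

233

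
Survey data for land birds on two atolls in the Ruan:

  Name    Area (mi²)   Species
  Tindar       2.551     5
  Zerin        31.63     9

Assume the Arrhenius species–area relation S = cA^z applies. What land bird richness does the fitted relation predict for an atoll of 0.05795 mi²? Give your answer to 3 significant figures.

z = ln(9/5) / ln(31.63/2.551) = 0.5878 / 2.5176 = 0.2335
c = 5 / 2.551^0.2335 = 5 / 1.244 = 4.018
S₃ = 4.018 × 0.05795^0.2335 = 4.018 × 0.5143 ≈ 2.066

2.07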